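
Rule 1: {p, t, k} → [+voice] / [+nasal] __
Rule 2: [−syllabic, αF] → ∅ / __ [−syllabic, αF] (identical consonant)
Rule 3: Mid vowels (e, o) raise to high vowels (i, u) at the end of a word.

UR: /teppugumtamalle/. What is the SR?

Rule 1 (post-nasal voicing): /t/ is a voiceless stop immediately after the nasal /m/, so it voices to [d]. /teppugumtamalle/ → teppugumdamalle.
Rule 2 (degemination): /pp/ is a geminate; the first /p/ deletes. /ll/ is a geminate; the first /l/ deletes. /teppugumdamalle/ → tepugumdamale.
Rule 3 (final vowel raising): /e/ is a mid vowel in word-final position, so it raises to [i]. /tepugumdamale/ → tepugumdamali.

tepugumdamali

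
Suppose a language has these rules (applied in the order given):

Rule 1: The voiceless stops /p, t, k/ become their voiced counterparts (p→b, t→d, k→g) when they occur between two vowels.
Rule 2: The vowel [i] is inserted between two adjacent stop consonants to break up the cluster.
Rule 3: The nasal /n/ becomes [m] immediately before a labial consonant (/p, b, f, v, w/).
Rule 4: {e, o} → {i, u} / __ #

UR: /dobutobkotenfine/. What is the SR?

dobudobikodemfini

Rule 1 (intervocalic voicing): /t/ is a voiceless stop between vowels /u/ and /o/, so it voices to [d]. /t/ is a voiceless stop between vowels /o/ and /e/, so it voices to [d]. /dobutobkotenfine/ → dobudobkodenfine.
Rule 2 (stop-cluster i-epenthesis): /b/ and /k/ form a stop–stop cluster, so [i] is inserted between them. /dobudobkodenfine/ → dobudobikodenfine.
Rule 3 (nasal place assimilation): /n/ precedes the labial consonant /f/, so it assimilates in place to [m]. /dobudobikodenfine/ → dobudobikodemfine.
Rule 4 (final vowel raising): /e/ is a mid vowel in word-final position, so it raises to [i]. /dobudobikodemfine/ → dobudobikodemfini.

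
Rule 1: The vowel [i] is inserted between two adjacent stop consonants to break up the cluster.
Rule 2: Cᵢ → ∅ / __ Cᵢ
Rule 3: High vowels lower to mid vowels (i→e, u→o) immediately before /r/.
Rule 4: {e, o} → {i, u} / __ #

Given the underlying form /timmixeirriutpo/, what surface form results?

Rule 1 (stop-cluster i-epenthesis): /t/ and /p/ form a stop–stop cluster, so [i] is inserted between them. /timmixeirriutpo/ → timmixeirriutipo.
Rule 2 (degemination): /mm/ is a geminate; the first /m/ deletes. /rr/ is a geminate; the first /r/ deletes. /timmixeirriutipo/ → timixeiriutipo.
Rule 3 (pre-rhotic lowering): /i/ is a high vowel immediately before /r/, so it lowers to [e]. /timixeiriutipo/ → timixeeriutipo.
Rule 4 (final vowel raising): /o/ is a mid vowel in word-final position, so it raises to [u]. /timixeeriutipo/ → timixeeriutipu.

timixeeriutipu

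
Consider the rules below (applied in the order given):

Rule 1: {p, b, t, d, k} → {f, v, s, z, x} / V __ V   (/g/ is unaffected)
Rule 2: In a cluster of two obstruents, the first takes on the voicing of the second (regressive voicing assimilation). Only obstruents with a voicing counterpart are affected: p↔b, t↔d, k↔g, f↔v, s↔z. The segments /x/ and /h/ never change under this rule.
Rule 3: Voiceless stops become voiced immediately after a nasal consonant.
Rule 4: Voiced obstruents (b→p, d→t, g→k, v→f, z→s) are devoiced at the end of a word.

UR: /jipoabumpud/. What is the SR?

jifoavumbut

Rule 1 (intervocalic spirantization): /p/ is a stop between vowels /i/ and /o/, so it spirantizes to the fricative [f]. /b/ is a stop between vowels /a/ and /u/, so it spirantizes to the fricative [v]. /jipoabumpud/ → jifoavumpud.
Rule 2 (regressive voicing assimilation): no segment meets the environment; /jifoavumpud/ is unchanged.
Rule 3 (post-nasal voicing): /p/ is a voiceless stop immediately after the nasal /m/, so it voices to [b]. /jifoavumpud/ → jifoavumbud.
Rule 4 (final devoicing): /d/ is a voiced obstruent in word-final position, so it devoices to [t]. /jifoavumbud/ → jifoavumbut.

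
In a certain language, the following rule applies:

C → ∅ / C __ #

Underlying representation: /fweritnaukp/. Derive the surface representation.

/p/ is the second consonant of a word-final cluster /kp/, so it deletes.
Surface form: [fweritnauk].

fweritnauk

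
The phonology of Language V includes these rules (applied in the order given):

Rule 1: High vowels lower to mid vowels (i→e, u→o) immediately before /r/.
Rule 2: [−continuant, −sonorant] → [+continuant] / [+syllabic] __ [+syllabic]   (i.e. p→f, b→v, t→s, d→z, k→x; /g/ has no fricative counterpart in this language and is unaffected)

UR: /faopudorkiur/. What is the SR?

faofuzorkior

Rule 1 (pre-rhotic lowering): /u/ is a high vowel immediately before /r/, so it lowers to [o]. /faopudorkiur/ → faopudorkior.
Rule 2 (intervocalic spirantization): /p/ is a stop between vowels /o/ and /u/, so it spirantizes to the fricative [f]. /d/ is a stop between vowels /u/ and /o/, so it spirantizes to the fricative [z]. /faopudorkior/ → faofuzorkior.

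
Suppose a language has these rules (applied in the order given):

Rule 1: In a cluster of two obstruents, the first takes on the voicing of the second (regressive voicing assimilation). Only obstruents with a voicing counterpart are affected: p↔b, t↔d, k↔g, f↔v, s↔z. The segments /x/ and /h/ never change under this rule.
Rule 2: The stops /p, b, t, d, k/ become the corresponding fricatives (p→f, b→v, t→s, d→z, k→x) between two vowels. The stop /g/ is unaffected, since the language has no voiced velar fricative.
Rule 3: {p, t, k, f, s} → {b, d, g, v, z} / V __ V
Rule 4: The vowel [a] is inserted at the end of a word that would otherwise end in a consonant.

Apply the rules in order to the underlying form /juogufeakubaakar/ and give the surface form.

juoguveaxuvaaxara

Rule 1 (regressive voicing assimilation): no segment meets the environment; /juogufeakubaakar/ is unchanged.
Rule 2 (intervocalic spirantization): /k/ is a stop between vowels /a/ and /u/, so it spirantizes to the fricative [x]. /b/ is a stop between vowels /u/ and /a/, so it spirantizes to the fricative [v]. /k/ is a stop between vowels /a/ and /a/, so it spirantizes to the fricative [x]. /juogufeakubaakar/ → juogufeaxuvaaxar.
Rule 3 (intervocalic voicing): /f/ is a voiceless obstruent between vowels /u/ and /e/, so it voices to [v]. /juogufeaxuvaaxar/ → juoguveaxuvaaxar.
Rule 4 (final a-epenthesis): the form ends in the consonant /r/, so [a] is inserted word-finally. /juoguveaxuvaaxar/ → juoguveaxuvaaxara.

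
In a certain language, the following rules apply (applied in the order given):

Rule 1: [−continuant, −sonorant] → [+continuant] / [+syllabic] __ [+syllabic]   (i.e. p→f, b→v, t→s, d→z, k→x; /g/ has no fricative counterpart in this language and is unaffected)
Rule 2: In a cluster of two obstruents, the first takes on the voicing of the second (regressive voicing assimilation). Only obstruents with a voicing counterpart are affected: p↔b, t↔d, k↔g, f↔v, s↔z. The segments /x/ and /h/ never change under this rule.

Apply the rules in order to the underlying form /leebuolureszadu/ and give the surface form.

leevuolurezzazu

Rule 1 (intervocalic spirantization): /b/ is a stop between vowels /e/ and /u/, so it spirantizes to the fricative [v]. /d/ is a stop between vowels /a/ and /u/, so it spirantizes to the fricative [z]. /leebuolureszadu/ → leevuolureszazu.
Rule 2 (regressive voicing assimilation): /s/ precedes the voiced obstruent /z/, so it voices to [z] by assimilation. /leevuolureszazu/ → leevuolurezzazu.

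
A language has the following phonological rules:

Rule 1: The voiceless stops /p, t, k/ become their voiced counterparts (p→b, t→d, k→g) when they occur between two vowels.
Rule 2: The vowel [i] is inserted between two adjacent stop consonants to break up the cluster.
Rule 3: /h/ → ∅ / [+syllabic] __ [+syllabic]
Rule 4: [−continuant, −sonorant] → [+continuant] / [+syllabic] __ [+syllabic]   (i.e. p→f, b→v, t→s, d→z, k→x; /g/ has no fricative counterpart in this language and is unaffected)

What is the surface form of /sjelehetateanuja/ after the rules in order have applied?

Rule 1 (intervocalic voicing): /t/ is a voiceless stop between vowels /e/ and /a/, so it voices to [d]. /t/ is a voiceless stop between vowels /a/ and /e/, so it voices to [d]. /sjelehetateanuja/ → sjelehedadeanuja.
Rule 2 (stop-cluster i-epenthesis): no segment meets the environment; /sjelehedadeanuja/ is unchanged.
Rule 3 (intervocalic h-deletion): /h/ occurs between vowels /e/ and /e/, so it deletes. /sjelehedadeanuja/ → sjeleedadeanuja.
Rule 4 (intervocalic spirantization): /d/ is a stop between vowels /e/ and /a/, so it spirantizes to the fricative [z]. /d/ is a stop between vowels /a/ and /e/, so it spirantizes to the fricative [z]. /sjeleedadeanuja/ → sjeleezazeanuja.

sjeleezazeanuja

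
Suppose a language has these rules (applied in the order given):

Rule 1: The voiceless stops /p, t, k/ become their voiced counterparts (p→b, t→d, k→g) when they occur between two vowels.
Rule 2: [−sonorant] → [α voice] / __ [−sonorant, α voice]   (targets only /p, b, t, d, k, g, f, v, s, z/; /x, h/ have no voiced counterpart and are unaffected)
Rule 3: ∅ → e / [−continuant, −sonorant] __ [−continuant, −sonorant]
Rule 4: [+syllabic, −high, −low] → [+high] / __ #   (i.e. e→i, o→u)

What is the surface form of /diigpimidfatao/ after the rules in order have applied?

Rule 1 (intervocalic voicing): /t/ is a voiceless stop between vowels /a/ and /a/, so it voices to [d]. /diigpimidfatao/ → diigpimidfadao.
Rule 2 (regressive voicing assimilation): /g/ precedes the voiceless obstruent /p/, so it devoices to [k] by assimilation. /d/ precedes the voiceless obstruent /f/, so it devoices to [t] by assimilation. /diigpimidfadao/ → diikpimitfadao.
Rule 3 (stop-cluster e-epenthesis): /k/ and /p/ form a stop–stop cluster, so [e] is inserted between them. /diikpimitfadao/ → diikepimitfadao.
Rule 4 (final vowel raising): /o/ is a mid vowel in word-final position, so it raises to [u]. /diikepimitfadao/ → diikepimitfadau.

diikepimitfadau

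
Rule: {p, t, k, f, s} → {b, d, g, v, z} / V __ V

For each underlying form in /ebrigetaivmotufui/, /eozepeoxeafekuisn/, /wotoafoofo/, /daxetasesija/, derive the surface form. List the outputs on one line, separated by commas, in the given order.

/ebrigetaivmotufui/: /t/ is a voiceless obstruent between vowels /e/ and /a/, so it voices to [d]. /t/ is a voiceless obstruent between vowels /o/ and /u/, so it voices to [d]. /f/ is a voiceless obstruent between vowels /u/ and /u/, so it voices to [v]. → [ebrigedaivmoduvui].
/eozepeoxeafekuisn/: /p/ is a voiceless obstruent between vowels /e/ and /e/, so it voices to [b]. /f/ is a voiceless obstruent between vowels /a/ and /e/, so it voices to [v]. /k/ is a voiceless obstruent between vowels /e/ and /u/, so it voices to [g]. → [eozebeoxeaveguisn].
/wotoafoofo/: /t/ is a voiceless obstruent between vowels /o/ and /o/, so it voices to [d]. /f/ is a voiceless obstruent between vowels /a/ and /o/, so it voices to [v]. /f/ is a voiceless obstruent between vowels /o/ and /o/, so it voices to [v]. → [wodoavoovo].
/daxetasesija/: /t/ is a voiceless obstruent between vowels /e/ and /a/, so it voices to [d]. /s/ is a voiceless obstruent between vowels /a/ and /e/, so it voices to [z]. /s/ is a voiceless obstruent between vowels /e/ and /i/, so it voices to [z]. → [daxedazezija].

ebrigedaivmoduvui, eozebeoxeaveguisn, wodoavoovo, daxedazezija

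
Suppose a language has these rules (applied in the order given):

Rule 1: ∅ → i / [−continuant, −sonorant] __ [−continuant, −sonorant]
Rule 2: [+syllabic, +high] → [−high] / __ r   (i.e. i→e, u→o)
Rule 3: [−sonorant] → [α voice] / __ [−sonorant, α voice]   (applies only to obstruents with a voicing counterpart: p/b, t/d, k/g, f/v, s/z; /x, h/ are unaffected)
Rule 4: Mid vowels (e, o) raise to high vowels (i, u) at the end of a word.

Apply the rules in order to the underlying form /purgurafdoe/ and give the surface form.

porgoravdoi

Rule 1 (stop-cluster i-epenthesis): no segment meets the environment; /purgurafdoe/ is unchanged.
Rule 2 (pre-rhotic lowering): /u/ is a high vowel immediately before /r/, so it lowers to [o]. /u/ is a high vowel immediately before /r/, so it lowers to [o]. /purgurafdoe/ → porgorafdoe.
Rule 3 (regressive voicing assimilation): /f/ precedes the voiced obstruent /d/, so it voices to [v] by assimilation. /porgorafdoe/ → porgoravdoe.
Rule 4 (final vowel raising): /e/ is a mid vowel in word-final position, so it raises to [i]. /porgoravdoe/ → porgoravdoi.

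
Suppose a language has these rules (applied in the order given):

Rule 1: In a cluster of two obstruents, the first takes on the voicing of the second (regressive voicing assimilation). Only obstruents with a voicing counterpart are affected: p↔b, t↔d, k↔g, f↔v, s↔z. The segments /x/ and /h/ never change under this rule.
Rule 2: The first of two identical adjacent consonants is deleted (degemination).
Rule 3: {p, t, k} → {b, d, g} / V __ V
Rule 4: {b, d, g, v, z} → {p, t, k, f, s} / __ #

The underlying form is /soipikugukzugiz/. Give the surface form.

soibigugugzugis

Rule 1 (regressive voicing assimilation): /k/ precedes the voiced obstruent /z/, so it voices to [g] by assimilation. /soipikugukzugiz/ → soipikugugzugiz.
Rule 2 (degemination): no segment meets the environment; /soipikugugzugiz/ is unchanged.
Rule 3 (intervocalic voicing): /p/ is a voiceless stop between vowels /i/ and /i/, so it voices to [b]. /k/ is a voiceless stop between vowels /i/ and /u/, so it voices to [g]. /soipikugugzugiz/ → soibigugugzugiz.
Rule 4 (final devoicing): /z/ is a voiced obstruent in word-final position, so it devoices to [s]. /soibigugugzugiz/ → soibigugugzugis.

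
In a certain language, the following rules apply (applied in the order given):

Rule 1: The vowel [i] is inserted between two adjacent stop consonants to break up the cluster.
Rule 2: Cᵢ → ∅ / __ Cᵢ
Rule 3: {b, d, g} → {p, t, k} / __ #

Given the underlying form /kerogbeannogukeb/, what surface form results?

kerogibeanogukep

Rule 1 (stop-cluster i-epenthesis): /g/ and /b/ form a stop–stop cluster, so [i] is inserted between them. /kerogbeannogukeb/ → kerogibeannogukeb.
Rule 2 (degemination): /nn/ is a geminate; the first /n/ deletes. /kerogibeannogukeb/ → kerogibeanogukeb.
Rule 3 (final devoicing): /b/ is a voiced stop in word-final position, so it devoices to [p]. /kerogibeanogukeb/ → kerogibeanogukep.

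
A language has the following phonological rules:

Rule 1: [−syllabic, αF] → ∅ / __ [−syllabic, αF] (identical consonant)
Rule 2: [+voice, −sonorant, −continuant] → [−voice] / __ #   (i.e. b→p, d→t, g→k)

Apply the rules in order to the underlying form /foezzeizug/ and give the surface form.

Rule 1 (degemination): /zz/ is a geminate; the first /z/ deletes. /foezzeizug/ → foezeizug.
Rule 2 (final devoicing): /g/ is a voiced stop in word-final position, so it devoices to [k]. /foezeizug/ → foezeizuk.

foezeizuk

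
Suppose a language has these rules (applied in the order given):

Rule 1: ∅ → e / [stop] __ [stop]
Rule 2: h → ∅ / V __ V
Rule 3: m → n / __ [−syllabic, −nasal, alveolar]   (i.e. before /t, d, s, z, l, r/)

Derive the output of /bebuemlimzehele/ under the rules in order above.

bebuenlinzeele

Rule 1 (stop-cluster e-epenthesis): no segment meets the environment; /bebuemlimzehele/ is unchanged.
Rule 2 (intervocalic h-deletion): /h/ occurs between vowels /e/ and /e/, so it deletes. /bebuemlimzehele/ → bebuemlimzeele.
Rule 3 (nasal place assimilation): /m/ precedes the alveolar consonant /l/, so it assimilates in place to [n]. /m/ precedes the alveolar consonant /z/, so it assimilates in place to [n]. /bebuemlimzeele/ → bebuenlinzeele.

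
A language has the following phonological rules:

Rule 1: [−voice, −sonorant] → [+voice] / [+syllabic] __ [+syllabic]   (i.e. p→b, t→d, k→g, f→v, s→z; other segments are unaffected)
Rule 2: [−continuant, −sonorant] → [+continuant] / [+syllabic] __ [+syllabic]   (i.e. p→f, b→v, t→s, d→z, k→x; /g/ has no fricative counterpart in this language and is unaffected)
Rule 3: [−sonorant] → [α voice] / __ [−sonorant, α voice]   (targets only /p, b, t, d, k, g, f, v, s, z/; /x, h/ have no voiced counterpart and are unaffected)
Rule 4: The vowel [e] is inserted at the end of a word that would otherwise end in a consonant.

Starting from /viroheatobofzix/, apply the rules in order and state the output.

viroheazovovzixe

Rule 1 (intervocalic voicing): /t/ is a voiceless obstruent between vowels /a/ and /o/, so it voices to [d]. /viroheatobofzix/ → viroheadobofzix.
Rule 2 (intervocalic spirantization): /d/ is a stop between vowels /a/ and /o/, so it spirantizes to the fricative [z]. /b/ is a stop between vowels /o/ and /o/, so it spirantizes to the fricative [v]. /viroheadobofzix/ → viroheazovofzix.
Rule 3 (regressive voicing assimilation): /f/ precedes the voiced obstruent /z/, so it voices to [v] by assimilation. /viroheazovofzix/ → viroheazovovzix.
Rule 4 (final e-epenthesis): the form ends in the consonant /x/, so [e] is inserted word-finally. /viroheazovovzix/ → viroheazovovzixe.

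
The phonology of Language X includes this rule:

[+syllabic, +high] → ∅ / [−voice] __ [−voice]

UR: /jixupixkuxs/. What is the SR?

jixpxkxs

/u/ is a high vowel flanked by voiceless consonants /x/ and /p/, so it deletes.
/i/ is a high vowel flanked by voiceless consonants /p/ and /x/, so it deletes.
/u/ is a high vowel flanked by voiceless consonants /k/ and /x/, so it deletes.
The other instance of /i/ does not occur in the required environment and remains unchanged.
Surface form: [jixpxkxs].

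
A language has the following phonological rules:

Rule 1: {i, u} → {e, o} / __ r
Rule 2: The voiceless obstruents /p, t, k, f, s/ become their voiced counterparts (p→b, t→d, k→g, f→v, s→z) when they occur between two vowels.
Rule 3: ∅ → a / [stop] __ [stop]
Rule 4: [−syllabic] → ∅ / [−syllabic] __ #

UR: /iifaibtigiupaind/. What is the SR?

Rule 1 (pre-rhotic lowering): no segment meets the environment; /iifaibtigiupaind/ is unchanged.
Rule 2 (intervocalic voicing): /f/ is a voiceless obstruent between vowels /i/ and /a/, so it voices to [v]. /p/ is a voiceless obstruent between vowels /u/ and /a/, so it voices to [b]. /iifaibtigiupaind/ → iivaibtigiubaind.
Rule 3 (stop-cluster a-epenthesis): /b/ and /t/ form a stop–stop cluster, so [a] is inserted between them. /iivaibtigiubaind/ → iivaibatigiubaind.
Rule 4 (final cluster simplification): /d/ is the second consonant of a word-final cluster /nd/, so it deletes. /iivaibatigiubaind/ → iivaibatigiubain.

iivaibatigiubain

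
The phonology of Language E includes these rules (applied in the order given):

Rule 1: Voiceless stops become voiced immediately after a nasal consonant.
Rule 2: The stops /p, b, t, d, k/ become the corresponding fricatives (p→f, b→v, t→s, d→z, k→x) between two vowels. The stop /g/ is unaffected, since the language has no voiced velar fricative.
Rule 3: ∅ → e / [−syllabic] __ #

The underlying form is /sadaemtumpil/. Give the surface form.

sazaemdumbile

Rule 1 (post-nasal voicing): /t/ is a voiceless stop immediately after the nasal /m/, so it voices to [d]. /p/ is a voiceless stop immediately after the nasal /m/, so it voices to [b]. /sadaemtumpil/ → sadaemdumbil.
Rule 2 (intervocalic spirantization): /d/ is a stop between vowels /a/ and /a/, so it spirantizes to the fricative [z]. /sadaemdumbil/ → sazaemdumbil.
Rule 3 (final e-epenthesis): the form ends in the consonant /l/, so [e] is inserted word-finally. /sazaemdumbil/ → sazaemdumbile.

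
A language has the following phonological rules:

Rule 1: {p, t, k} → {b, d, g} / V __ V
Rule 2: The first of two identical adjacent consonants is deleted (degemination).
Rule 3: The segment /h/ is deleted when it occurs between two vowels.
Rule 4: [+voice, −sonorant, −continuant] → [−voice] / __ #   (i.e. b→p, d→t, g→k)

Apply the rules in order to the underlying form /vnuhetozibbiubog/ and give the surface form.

Rule 1 (intervocalic voicing): /t/ is a voiceless stop between vowels /e/ and /o/, so it voices to [d]. /vnuhetozibbiubog/ → vnuhedozibbiubog.
Rule 2 (degemination): /bb/ is a geminate; the first /b/ deletes. /vnuhedozibbiubog/ → vnuhedozibiubog.
Rule 3 (intervocalic h-deletion): /h/ occurs between vowels /u/ and /e/, so it deletes. /vnuhedozibiubog/ → vnuedozibiubog.
Rule 4 (final devoicing): /g/ is a voiced stop in word-final position, so it devoices to [k]. /vnuedozibiubog/ → vnuedozibiubok.

vnuedozibiubok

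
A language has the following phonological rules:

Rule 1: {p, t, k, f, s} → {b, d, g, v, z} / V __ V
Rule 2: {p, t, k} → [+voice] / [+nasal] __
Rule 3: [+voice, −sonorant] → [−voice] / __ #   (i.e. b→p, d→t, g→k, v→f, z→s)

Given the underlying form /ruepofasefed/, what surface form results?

Rule 1 (intervocalic voicing): /p/ is a voiceless obstruent between vowels /e/ and /o/, so it voices to [b]. /f/ is a voiceless obstruent between vowels /o/ and /a/, so it voices to [v]. /s/ is a voiceless obstruent between vowels /a/ and /e/, so it voices to [z]. /f/ is a voiceless obstruent between vowels /e/ and /e/, so it voices to [v]. /ruepofasefed/ → ruebovazeved.
Rule 2 (post-nasal voicing): no segment meets the environment; /ruebovazeved/ is unchanged.
Rule 3 (final devoicing): /d/ is a voiced obstruent in word-final position, so it devoices to [t]. /ruebovazeved/ → ruebovazevet.

ruebovazevet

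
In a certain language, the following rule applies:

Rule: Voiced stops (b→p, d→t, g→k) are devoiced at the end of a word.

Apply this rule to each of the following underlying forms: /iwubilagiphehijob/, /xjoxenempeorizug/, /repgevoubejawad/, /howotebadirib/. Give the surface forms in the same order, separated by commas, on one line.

iwubilagiphehijop, xjoxenempeorizuk, repgevoubejawat, howotebadirip

/iwubilagiphehijob/: /b/ is a voiced stop in word-final position, so it devoices to [p]. → [iwubilagiphehijop].
/xjoxenempeorizug/: /g/ is a voiced stop in word-final position, so it devoices to [k]. → [xjoxenempeorizuk].
/repgevoubejawad/: /d/ is a voiced stop in word-final position, so it devoices to [t]. → [repgevoubejawat].
/howotebadirib/: /b/ is a voiced stop in word-final position, so it devoices to [p]. → [howotebadirip].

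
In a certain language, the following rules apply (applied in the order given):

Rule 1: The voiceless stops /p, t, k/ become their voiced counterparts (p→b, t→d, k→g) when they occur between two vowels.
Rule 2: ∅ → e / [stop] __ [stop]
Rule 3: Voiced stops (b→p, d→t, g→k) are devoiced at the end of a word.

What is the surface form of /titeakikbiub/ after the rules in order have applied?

Rule 1 (intervocalic voicing): /t/ is a voiceless stop between vowels /i/ and /e/, so it voices to [d]. /k/ is a voiceless stop between vowels /a/ and /i/, so it voices to [g]. /titeakikbiub/ → tideagikbiub.
Rule 2 (stop-cluster e-epenthesis): /k/ and /b/ form a stop–stop cluster, so [e] is inserted between them. /tideagikbiub/ → tideagikebiub.
Rule 3 (final devoicing): /b/ is a voiced stop in word-final position, so it devoices to [p]. /tideagikebiub/ → tideagikebiup.

tideagikebiup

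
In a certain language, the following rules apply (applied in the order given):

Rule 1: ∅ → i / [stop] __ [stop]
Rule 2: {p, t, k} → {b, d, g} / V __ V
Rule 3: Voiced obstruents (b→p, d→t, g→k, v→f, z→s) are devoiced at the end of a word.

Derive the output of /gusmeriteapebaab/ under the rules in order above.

Rule 1 (stop-cluster i-epenthesis): no segment meets the environment; /gusmeriteapebaab/ is unchanged.
Rule 2 (intervocalic voicing): /t/ is a voiceless stop between vowels /i/ and /e/, so it voices to [d]. /p/ is a voiceless stop between vowels /a/ and /e/, so it voices to [b]. /gusmeriteapebaab/ → gusmerideabebaab.
Rule 3 (final devoicing): /b/ is a voiced obstruent in word-final position, so it devoices to [p]. /gusmerideabebaab/ → gusmerideabebaap.

gusmerideabebaap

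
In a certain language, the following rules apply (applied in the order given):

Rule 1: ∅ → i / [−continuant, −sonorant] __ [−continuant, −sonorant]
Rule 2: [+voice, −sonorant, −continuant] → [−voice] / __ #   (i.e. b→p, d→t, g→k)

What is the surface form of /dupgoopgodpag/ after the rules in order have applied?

dupigoopigodipak

Rule 1 (stop-cluster i-epenthesis): /p/ and /g/ form a stop–stop cluster, so [i] is inserted between them. /p/ and /g/ form a stop–stop cluster, so [i] is inserted between them. /d/ and /p/ form a stop–stop cluster, so [i] is inserted between them. /dupgoopgodpag/ → dupigoopigodipag.
Rule 2 (final devoicing): /g/ is a voiced stop in word-final position, so it devoices to [k]. /dupigoopigodipag/ → dupigoopigodipak.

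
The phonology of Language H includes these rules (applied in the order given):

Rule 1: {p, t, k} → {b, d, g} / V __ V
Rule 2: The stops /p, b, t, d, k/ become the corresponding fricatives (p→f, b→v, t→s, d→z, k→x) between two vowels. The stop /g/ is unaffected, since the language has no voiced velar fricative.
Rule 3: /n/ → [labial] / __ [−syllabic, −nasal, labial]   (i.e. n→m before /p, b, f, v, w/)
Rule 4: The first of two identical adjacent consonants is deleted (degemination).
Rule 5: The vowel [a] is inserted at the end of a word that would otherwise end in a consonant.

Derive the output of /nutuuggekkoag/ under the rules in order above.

Rule 1 (intervocalic voicing): /t/ is a voiceless stop between vowels /u/ and /u/, so it voices to [d]. /nutuuggekkoag/ → nuduuggekkoag.
Rule 2 (intervocalic spirantization): /d/ is a stop between vowels /u/ and /u/, so it spirantizes to the fricative [z]. /nuduuggekkoag/ → nuzuuggekkoag.
Rule 3 (nasal place assimilation): no segment meets the environment; /nuzuuggekkoag/ is unchanged.
Rule 4 (degemination): /gg/ is a geminate; the first /g/ deletes. /kk/ is a geminate; the first /k/ deletes. /nuzuuggekkoag/ → nuzuugekoag.
Rule 5 (final a-epenthesis): the form ends in the consonant /g/, so [a] is inserted word-finally. /nuzuugekoag/ → nuzuugekoaga.

nuzuugekoaga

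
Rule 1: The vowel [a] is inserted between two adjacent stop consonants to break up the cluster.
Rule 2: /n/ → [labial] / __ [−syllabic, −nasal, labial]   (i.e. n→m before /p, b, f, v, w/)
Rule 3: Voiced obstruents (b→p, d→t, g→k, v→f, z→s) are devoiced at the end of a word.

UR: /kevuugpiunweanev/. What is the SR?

Rule 1 (stop-cluster a-epenthesis): /g/ and /p/ form a stop–stop cluster, so [a] is inserted between them. /kevuugpiunweanev/ → kevuugapiunweanev.
Rule 2 (nasal place assimilation): /n/ precedes the labial consonant /w/, so it assimilates in place to [m]. /kevuugapiunweanev/ → kevuugapiumweanev.
Rule 3 (final devoicing): /v/ is a voiced obstruent in word-final position, so it devoices to [f]. /kevuugapiumweanev/ → kevuugapiumweanef.

kevuugapiumweanef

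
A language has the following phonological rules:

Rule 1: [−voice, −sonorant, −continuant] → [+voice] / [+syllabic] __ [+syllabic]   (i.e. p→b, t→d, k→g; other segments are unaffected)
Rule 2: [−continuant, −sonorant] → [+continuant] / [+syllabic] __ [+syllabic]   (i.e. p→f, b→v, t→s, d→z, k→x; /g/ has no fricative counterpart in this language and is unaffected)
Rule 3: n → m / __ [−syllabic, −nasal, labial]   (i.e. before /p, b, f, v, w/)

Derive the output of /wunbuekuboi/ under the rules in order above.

wumbueguvoi

Rule 1 (intervocalic voicing): /k/ is a voiceless stop between vowels /e/ and /u/, so it voices to [g]. /wunbuekuboi/ → wunbueguboi.
Rule 2 (intervocalic spirantization): /b/ is a stop between vowels /u/ and /o/, so it spirantizes to the fricative [v]. /wunbueguboi/ → wunbueguvoi.
Rule 3 (nasal place assimilation): /n/ precedes the labial consonant /b/, so it assimilates in place to [m]. /wunbueguvoi/ → wumbueguvoi.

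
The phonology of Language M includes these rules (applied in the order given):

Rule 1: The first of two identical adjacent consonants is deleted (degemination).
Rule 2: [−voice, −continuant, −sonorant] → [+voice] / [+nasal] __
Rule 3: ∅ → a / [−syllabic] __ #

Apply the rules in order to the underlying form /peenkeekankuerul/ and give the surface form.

Rule 1 (degemination): no segment meets the environment; /peenkeekankuerul/ is unchanged.
Rule 2 (post-nasal voicing): /k/ is a voiceless stop immediately after the nasal /n/, so it voices to [g]. /k/ is a voiceless stop immediately after the nasal /n/, so it voices to [g]. /peenkeekankuerul/ → peengeekanguerul.
Rule 3 (final a-epenthesis): the form ends in the consonant /l/, so [a] is inserted word-finally. /peengeekanguerul/ → peengeekanguerula.

peengeekanguerula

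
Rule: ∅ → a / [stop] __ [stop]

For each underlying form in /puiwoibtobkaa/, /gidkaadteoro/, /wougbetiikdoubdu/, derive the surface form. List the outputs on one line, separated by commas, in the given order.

puiwoibatobakaa, gidakaadateoro, wougabetiikadoubadu

/puiwoibtobkaa/: /b/ and /t/ form a stop–stop cluster, so [a] is inserted between them. /b/ and /k/ form a stop–stop cluster, so [a] is inserted between them. → [puiwoibatobakaa].
/gidkaadteoro/: /d/ and /k/ form a stop–stop cluster, so [a] is inserted between them. /d/ and /t/ form a stop–stop cluster, so [a] is inserted between them. → [gidakaadateoro].
/wougbetiikdoubdu/: /g/ and /b/ form a stop–stop cluster, so [a] is inserted between them. /k/ and /d/ form a stop–stop cluster, so [a] is inserted between them. /b/ and /d/ form a stop–stop cluster, so [a] is inserted between them. → [wougabetiikadoubadu].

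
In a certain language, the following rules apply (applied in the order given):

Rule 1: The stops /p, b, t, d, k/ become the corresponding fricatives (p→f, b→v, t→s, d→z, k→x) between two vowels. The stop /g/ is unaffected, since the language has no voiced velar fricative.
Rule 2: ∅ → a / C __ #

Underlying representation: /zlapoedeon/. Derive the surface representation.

Rule 1 (intervocalic spirantization): /p/ is a stop between vowels /a/ and /o/, so it spirantizes to the fricative [f]. /d/ is a stop between vowels /e/ and /e/, so it spirantizes to the fricative [z]. /zlapoedeon/ → zlafoezeon.
Rule 2 (final a-epenthesis): the form ends in the consonant /n/, so [a] is inserted word-finally. /zlafoezeon/ → zlafoezeona.

zlafoezeona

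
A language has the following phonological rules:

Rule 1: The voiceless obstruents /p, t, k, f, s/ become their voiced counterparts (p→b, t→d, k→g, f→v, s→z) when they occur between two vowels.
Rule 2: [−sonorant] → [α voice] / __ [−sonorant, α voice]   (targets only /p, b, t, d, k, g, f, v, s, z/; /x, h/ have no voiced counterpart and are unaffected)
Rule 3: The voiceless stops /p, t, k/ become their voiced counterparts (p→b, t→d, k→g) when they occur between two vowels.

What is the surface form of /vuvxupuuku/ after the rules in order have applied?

vufxubuugu

Rule 1 (intervocalic voicing): /p/ is a voiceless obstruent between vowels /u/ and /u/, so it voices to [b]. /k/ is a voiceless obstruent between vowels /u/ and /u/, so it voices to [g]. /vuvxupuuku/ → vuvxubuugu.
Rule 2 (regressive voicing assimilation): /v/ precedes the voiceless obstruent /x/, so it devoices to [f] by assimilation. /vuvxubuugu/ → vufxubuugu.
Rule 3 (intervocalic voicing): no segment meets the environment; /vufxubuugu/ is unchanged.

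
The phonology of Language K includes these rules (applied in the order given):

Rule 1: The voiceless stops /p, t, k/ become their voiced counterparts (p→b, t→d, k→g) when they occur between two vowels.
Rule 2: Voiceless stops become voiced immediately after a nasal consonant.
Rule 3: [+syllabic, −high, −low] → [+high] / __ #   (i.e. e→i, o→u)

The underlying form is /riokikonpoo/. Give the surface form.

riogigonbou

Rule 1 (intervocalic voicing): /k/ is a voiceless stop between vowels /o/ and /i/, so it voices to [g]. /k/ is a voiceless stop between vowels /i/ and /o/, so it voices to [g]. /riokikonpoo/ → riogigonpoo.
Rule 2 (post-nasal voicing): /p/ is a voiceless stop immediately after the nasal /n/, so it voices to [b]. /riogigonpoo/ → riogigonboo.
Rule 3 (final vowel raising): /o/ is a mid vowel in word-final position, so it raises to [u]. /riogigonboo/ → riogigonbou.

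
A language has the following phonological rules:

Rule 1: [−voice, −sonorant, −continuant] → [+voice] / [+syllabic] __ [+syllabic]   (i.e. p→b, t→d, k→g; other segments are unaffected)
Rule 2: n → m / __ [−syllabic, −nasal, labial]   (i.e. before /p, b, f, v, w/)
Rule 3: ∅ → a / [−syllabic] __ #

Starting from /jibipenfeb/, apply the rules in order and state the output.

jibibemfeba

Rule 1 (intervocalic voicing): /p/ is a voiceless stop between vowels /i/ and /e/, so it voices to [b]. /jibipenfeb/ → jibibenfeb.
Rule 2 (nasal place assimilation): /n/ precedes the labial consonant /f/, so it assimilates in place to [m]. /jibibenfeb/ → jibibemfeb.
Rule 3 (final a-epenthesis): the form ends in the consonant /b/, so [a] is inserted word-finally. /jibibemfeb/ → jibibemfeba.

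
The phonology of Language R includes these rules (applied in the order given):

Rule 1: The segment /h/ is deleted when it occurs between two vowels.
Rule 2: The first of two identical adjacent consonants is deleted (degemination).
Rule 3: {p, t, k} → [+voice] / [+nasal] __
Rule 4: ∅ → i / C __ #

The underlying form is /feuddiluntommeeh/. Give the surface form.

Rule 1 (intervocalic h-deletion): no segment meets the environment; /feuddiluntommeeh/ is unchanged.
Rule 2 (degemination): /dd/ is a geminate; the first /d/ deletes. /mm/ is a geminate; the first /m/ deletes. /feuddiluntommeeh/ → feudiluntomeeh.
Rule 3 (post-nasal voicing): /t/ is a voiceless stop immediately after the nasal /n/, so it voices to [d]. /feudiluntomeeh/ → feudilundomeeh.
Rule 4 (final i-epenthesis): the form ends in the consonant /h/, so [i] is inserted word-finally. /feudilundomeeh/ → feudilundomeehi.

feudilundomeehi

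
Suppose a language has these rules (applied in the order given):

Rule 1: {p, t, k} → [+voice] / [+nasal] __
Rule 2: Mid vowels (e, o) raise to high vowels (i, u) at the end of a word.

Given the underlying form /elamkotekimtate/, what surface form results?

elamgotekimdati

Rule 1 (post-nasal voicing): /k/ is a voiceless stop immediately after the nasal /m/, so it voices to [g]. /t/ is a voiceless stop immediately after the nasal /m/, so it voices to [d]. /elamkotekimtate/ → elamgotekimdate.
Rule 2 (final vowel raising): /e/ is a mid vowel in word-final position, so it raises to [i]. /elamgotekimdate/ → elamgotekimdati.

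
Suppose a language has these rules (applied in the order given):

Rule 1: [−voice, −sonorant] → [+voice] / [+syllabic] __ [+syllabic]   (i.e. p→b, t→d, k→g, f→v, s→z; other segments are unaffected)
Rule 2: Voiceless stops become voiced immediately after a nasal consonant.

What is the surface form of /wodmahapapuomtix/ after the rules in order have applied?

wodmahababuomdix

Rule 1 (intervocalic voicing): /p/ is a voiceless obstruent between vowels /a/ and /a/, so it voices to [b]. /p/ is a voiceless obstruent between vowels /a/ and /u/, so it voices to [b]. /wodmahapapuomtix/ → wodmahababuomtix.
Rule 2 (post-nasal voicing): /t/ is a voiceless stop immediately after the nasal /m/, so it voices to [d]. /wodmahababuomtix/ → wodmahababuomdix.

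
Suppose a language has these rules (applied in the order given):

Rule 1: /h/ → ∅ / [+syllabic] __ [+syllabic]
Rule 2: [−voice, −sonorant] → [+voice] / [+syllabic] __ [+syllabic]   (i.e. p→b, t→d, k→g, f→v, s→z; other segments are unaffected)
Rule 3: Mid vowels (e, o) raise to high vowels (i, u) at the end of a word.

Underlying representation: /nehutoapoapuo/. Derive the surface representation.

neudoaboabuu

Rule 1 (intervocalic h-deletion): /h/ occurs between vowels /e/ and /u/, so it deletes. /nehutoapoapuo/ → neutoapoapuo.
Rule 2 (intervocalic voicing): /t/ is a voiceless obstruent between vowels /u/ and /o/, so it voices to [d]. /p/ is a voiceless obstruent between vowels /a/ and /o/, so it voices to [b]. /p/ is a voiceless obstruent between vowels /a/ and /u/, so it voices to [b]. /neutoapoapuo/ → neudoaboabuo.
Rule 3 (final vowel raising): /o/ is a mid vowel in word-final position, so it raises to [u]. /neudoaboabuo/ → neudoaboabuu.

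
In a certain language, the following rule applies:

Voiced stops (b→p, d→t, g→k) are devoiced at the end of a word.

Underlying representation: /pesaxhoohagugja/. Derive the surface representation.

No segment of /pesaxhoohagugja/ meets the structural description of the rule, so the form surfaces unchanged.

pesaxhoohagugja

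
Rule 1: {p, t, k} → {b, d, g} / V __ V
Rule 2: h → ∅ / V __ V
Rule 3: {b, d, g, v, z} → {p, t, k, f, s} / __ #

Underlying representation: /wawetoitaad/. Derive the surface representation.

Rule 1 (intervocalic voicing): /t/ is a voiceless stop between vowels /e/ and /o/, so it voices to [d]. /t/ is a voiceless stop between vowels /i/ and /a/, so it voices to [d]. /wawetoitaad/ → wawedoidaad.
Rule 2 (intervocalic h-deletion): no segment meets the environment; /wawedoidaad/ is unchanged.
Rule 3 (final devoicing): /d/ is a voiced obstruent in word-final position, so it devoices to [t]. /wawedoidaad/ → wawedoidaat.

wawedoidaat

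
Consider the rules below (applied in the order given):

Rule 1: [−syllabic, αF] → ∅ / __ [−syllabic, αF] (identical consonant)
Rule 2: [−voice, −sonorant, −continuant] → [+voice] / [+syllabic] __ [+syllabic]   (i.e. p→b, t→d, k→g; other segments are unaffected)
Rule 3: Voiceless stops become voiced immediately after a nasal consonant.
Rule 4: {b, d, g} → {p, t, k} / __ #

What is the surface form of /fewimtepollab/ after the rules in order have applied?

Rule 1 (degemination): /ll/ is a geminate; the first /l/ deletes. /fewimtepollab/ → fewimtepolab.
Rule 2 (intervocalic voicing): /p/ is a voiceless stop between vowels /e/ and /o/, so it voices to [b]. /fewimtepolab/ → fewimtebolab.
Rule 3 (post-nasal voicing): /t/ is a voiceless stop immediately after the nasal /m/, so it voices to [d]. /fewimtebolab/ → fewimdebolab.
Rule 4 (final devoicing): /b/ is a voiced stop in word-final position, so it devoices to [p]. /fewimdebolab/ → fewimdebolap.

fewimdebolap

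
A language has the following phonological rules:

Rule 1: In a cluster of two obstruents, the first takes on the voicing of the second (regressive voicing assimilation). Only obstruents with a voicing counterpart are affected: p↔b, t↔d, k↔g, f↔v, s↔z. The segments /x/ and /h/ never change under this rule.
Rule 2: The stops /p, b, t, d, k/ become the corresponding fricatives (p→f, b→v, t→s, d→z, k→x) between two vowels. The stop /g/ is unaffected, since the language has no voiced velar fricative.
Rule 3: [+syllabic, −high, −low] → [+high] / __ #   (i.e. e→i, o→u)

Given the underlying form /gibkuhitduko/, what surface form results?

Rule 1 (regressive voicing assimilation): /b/ precedes the voiceless obstruent /k/, so it devoices to [p] by assimilation. /t/ precedes the voiced obstruent /d/, so it voices to [d] by assimilation. /gibkuhitduko/ → gipkuhidduko.
Rule 2 (intervocalic spirantization): /k/ is a stop between vowels /u/ and /o/, so it spirantizes to the fricative [x]. /gipkuhidduko/ → gipkuhidduxo.
Rule 3 (final vowel raising): /o/ is a mid vowel in word-final position, so it raises to [u]. /gipkuhidduxo/ → gipkuhidduxu.

gipkuhidduxu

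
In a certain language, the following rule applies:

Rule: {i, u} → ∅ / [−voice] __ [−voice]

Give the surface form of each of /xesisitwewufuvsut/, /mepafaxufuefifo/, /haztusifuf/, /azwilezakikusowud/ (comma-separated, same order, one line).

/xesisitwewufuvsut/: /i/ is a high vowel flanked by voiceless consonants /s/ and /s/, so it deletes. /i/ is a high vowel flanked by voiceless consonants /s/ and /t/, so it deletes. /u/ is a high vowel flanked by voiceless consonants /s/ and /t/, so it deletes. → [xesstwewufuvst].
/mepafaxufuefifo/: /u/ is a high vowel flanked by voiceless consonants /x/ and /f/, so it deletes. /i/ is a high vowel flanked by voiceless consonants /f/ and /f/, so it deletes. → [mepafaxfueffo].
/haztusifuf/: /u/ is a high vowel flanked by voiceless consonants /t/ and /s/, so it deletes. /i/ is a high vowel flanked by voiceless consonants /s/ and /f/, so it deletes. /u/ is a high vowel flanked by voiceless consonants /f/ and /f/, so it deletes. → [haztsff].
/azwilezakikusowud/: /i/ is a high vowel flanked by voiceless consonants /k/ and /k/, so it deletes. /u/ is a high vowel flanked by voiceless consonants /k/ and /s/, so it deletes. → [azwilezakksowud].

xesstwewufuvst, mepafaxfueffo, haztsff, azwilezakksowud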